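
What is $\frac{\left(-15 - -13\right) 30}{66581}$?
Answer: $- \frac{60}{66581} \approx -0.00090116$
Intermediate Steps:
$\frac{\left(-15 - -13\right) 30}{66581} = \left(-15 + 13\right) 30 \cdot \frac{1}{66581} = \left(-2\right) 30 \cdot \frac{1}{66581} = \left(-60\right) \frac{1}{66581} = - \frac{60}{66581}$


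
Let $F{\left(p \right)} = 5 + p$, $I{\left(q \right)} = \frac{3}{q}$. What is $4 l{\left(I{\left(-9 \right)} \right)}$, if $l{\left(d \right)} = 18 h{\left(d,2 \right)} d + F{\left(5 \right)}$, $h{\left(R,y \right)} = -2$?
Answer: $88$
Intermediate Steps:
$l{\left(d \right)} = 10 - 36 d$ ($l{\left(d \right)} = 18 \left(-2\right) d + \left(5 + 5\right) = - 36 d + 10 = 10 - 36 d$)
$4 l{\left(I{\left(-9 \right)} \right)} = 4 \left(10 - 36 \frac{3}{-9}\right) = 4 \left(10 - 36 \cdot 3 \left(- \frac{1}{9}\right)\right) = 4 \left(10 - -12\right) = 4 \left(10 + 12\right) = 4 \cdot 22 = 88$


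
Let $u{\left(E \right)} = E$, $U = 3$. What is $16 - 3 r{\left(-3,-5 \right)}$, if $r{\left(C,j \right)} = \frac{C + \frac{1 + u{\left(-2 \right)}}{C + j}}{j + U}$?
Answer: $\frac{187}{16} \approx 11.688$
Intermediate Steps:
$r{\left(C,j \right)} = \frac{C - \frac{1}{C + j}}{3 + j}$ ($r{\left(C,j \right)} = \frac{C + \frac{1 - 2}{C + j}}{j + 3} = \frac{C - \frac{1}{C + j}}{3 + j}$)
$16 - 3 r{\left(-3,-5 \right)} = 16 - 3 \frac{-1 + \left(-3\right)^{2} - -15}{\left(-5\right)^{2} + 3 \left(-3\right) + 3 \left(-5\right) - -15} = 16 - 3 \frac{-1 + 9 + 15}{25 - 9 - 15 + 15} = 16 - 3 \cdot \frac{1}{16} \cdot 23 = 16 - \frac{69}{16} = \frac{187}{16}$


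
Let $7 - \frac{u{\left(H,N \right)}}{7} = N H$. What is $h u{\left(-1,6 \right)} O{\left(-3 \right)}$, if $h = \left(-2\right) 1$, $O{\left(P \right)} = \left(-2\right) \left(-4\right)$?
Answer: $-1456$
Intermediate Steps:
$u{\left(H,N \right)} = 49 - 7 H N$ ($u{\left(H,N \right)} = 49 - 7 N H = 49 - 7 H N$)
$O{\left(P \right)} = 8$
$h = -2$
$h u{\left(-1,6 \right)} O{\left(-3 \right)} = - 2 \left(49 - \left(-7\right) 6\right) 8 = - 2 \left(49 + 42\right) 8 = \left(-2\right) 91 \cdot 8 = \left(-182\right) 8 = -1456$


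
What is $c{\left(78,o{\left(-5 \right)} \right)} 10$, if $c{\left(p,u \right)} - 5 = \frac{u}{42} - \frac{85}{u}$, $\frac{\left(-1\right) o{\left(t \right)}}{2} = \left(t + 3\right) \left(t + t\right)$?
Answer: $\frac{5185}{84} \approx 61.726$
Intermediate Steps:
$o{\left(t \right)} = - 4 t \left(3 + t\right)$ ($o{\left(t \right)} = - 2 \left(t + 3\right) \left(t + t\right) = - 2 \left(3 + t\right) 2 t = - 2 \cdot 2 t \left(3 + t\right) = - 4 t \left(3 + t\right)$)
$c{\left(p,u \right)} = 5 - \frac{85}{u} + \frac{u}{42}$ ($c{\left(p,u \right)} = 5 + \left(\frac{u}{42} - \frac{85}{u}\right) = 5 + \left(- \frac{85}{u} + \frac{u}{42}\right) = 5 - \frac{85}{u} + \frac{u}{42}$)
$c{\left(78,o{\left(-5 \right)} \right)} 10 = \left(5 - \frac{85}{\left(-4\right) \left(-5\right) \left(3 - 5\right)} + \frac{\left(-4\right) \left(-5\right) \left(3 - 5\right)}{42}\right) 10 = \left(5 - \frac{85}{\left(-4\right) \left(-5\right) \left(-2\right)} + \frac{\left(-4\right) \left(-5\right) \left(-2\right)}{42}\right) 10 = \left(5 - \frac{85}{-40} + \frac{1}{42} \left(-40\right)\right) 10 = \left(5 - - \frac{17}{8} - \frac{20}{21}\right) 10 = \left(5 + \frac{17}{8} - \frac{20}{21}\right) 10 = \frac{1037}{168} \cdot 10 = \frac{5185}{84}$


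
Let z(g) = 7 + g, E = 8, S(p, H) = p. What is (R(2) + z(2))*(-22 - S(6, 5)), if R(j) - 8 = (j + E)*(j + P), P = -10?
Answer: 1764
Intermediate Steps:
R(j) = 8 + (-10 + j)*(8 + j) (R(j) = 8 + (j + 8)*(j - 10) = 8 + (8 + j)*(-10 + j) = 8 + (-10 + j)*(8 + j))
(R(2) + z(2))*(-22 - S(6, 5)) = ((-72 + 2² - 2*2) + (7 + 2))*(-22 - 1*6) = ((-72 + 4 - 4) + 9)*(-22 - 6) = (-72 + 9)*(-28) = -63*(-28) = 1764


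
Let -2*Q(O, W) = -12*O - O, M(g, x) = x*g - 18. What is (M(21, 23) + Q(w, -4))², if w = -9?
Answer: 660969/4 ≈ 1.6524e+5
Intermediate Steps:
M(g, x) = -18 + g*x (M(g, x) = g*x - 18 = -18 + g*x)
Q(O, W) = 13*O/2 (Q(O, W) = -(-12*O - O)/2 = -(-13)*O/2 = 13*O/2)
(M(21, 23) + Q(w, -4))² = ((-18 + 21*23) + (13/2)*(-9))² = ((-18 + 483) - 117/2)² = (465 - 117/2)² = (813/2)² = 660969/4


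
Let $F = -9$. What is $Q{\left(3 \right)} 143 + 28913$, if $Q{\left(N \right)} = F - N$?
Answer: $27197$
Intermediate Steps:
$Q{\left(N \right)} = -9 - N$
$Q{\left(3 \right)} 143 + 28913 = \left(-9 - 3\right) 143 + 28913 = \left(-12\right) 143 + 28913 = -1716 + 28913 = 27197$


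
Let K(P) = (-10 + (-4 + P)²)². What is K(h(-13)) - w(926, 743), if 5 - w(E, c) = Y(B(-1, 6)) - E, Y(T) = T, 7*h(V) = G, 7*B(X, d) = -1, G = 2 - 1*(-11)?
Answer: -2165449/2401 ≈ -901.89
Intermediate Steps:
G = 13 (G = 2 + 11 = 13)
B(X, d) = -⅐ (B(X, d) = (⅐)*(-1) = -⅐)
h(V) = 13/7 (h(V) = (⅐)*13 = 13/7)
w(E, c) = 36/7 + E (w(E, c) = 5 - (-⅐ - E) = 5 + (⅐ + E) = 36/7 + E)
K(h(-13)) - w(926, 743) = (-10 + (-4 + 13/7)²)² - (36/7 + 926) = (-10 + (-15/7)²)² - 1*6518/7 = (-10 + 225/49)² - 6518/7 = (-265/49)² - 6518/7 = 70225/2401 - 6518/7 = -2165449/2401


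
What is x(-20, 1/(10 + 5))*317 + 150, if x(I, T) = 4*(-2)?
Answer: -2386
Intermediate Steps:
x(I, T) = -8
x(-20, 1/(10 + 5))*317 + 150 = -8*317 + 150 = -2536 + 150 = -2386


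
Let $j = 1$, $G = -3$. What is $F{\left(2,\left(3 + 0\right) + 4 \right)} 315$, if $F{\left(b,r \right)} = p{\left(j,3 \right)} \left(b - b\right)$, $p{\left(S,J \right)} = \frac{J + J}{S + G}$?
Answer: $0$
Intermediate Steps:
$p{\left(S,J \right)} = \frac{2 J}{-3 + S}$ ($p{\left(S,J \right)} = \frac{J + J}{S - 3} = \frac{2 J}{-3 + S}$)
$F{\left(b,r \right)} = 0$ ($F{\left(b,r \right)} = 2 \cdot 3 \frac{1}{-3 + 1} \left(b - b\right) = 2 \cdot 3 \frac{1}{-2} \cdot 0 = 2 \cdot 3 \left(- \frac{1}{2}\right) 0 = \left(-3\right) 0 = 0$)
$F{\left(2,\left(3 + 0\right) + 4 \right)} 315 = 0 \cdot 315 = 0$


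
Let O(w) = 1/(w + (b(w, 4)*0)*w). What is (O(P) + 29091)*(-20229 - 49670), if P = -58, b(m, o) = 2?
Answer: -117938975023/58 ≈ -2.0334e+9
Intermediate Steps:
O(w) = 1/w (O(w) = 1/(w + (2*0)*w) = 1/(w + 0*w) = 1/(w + 0) = 1/w)
(O(P) + 29091)*(-20229 - 49670) = (1/(-58) + 29091)*(-20229 - 49670) = (-1/58 + 29091)*(-69899) = (1687277/58)*(-69899) = -117938975023/58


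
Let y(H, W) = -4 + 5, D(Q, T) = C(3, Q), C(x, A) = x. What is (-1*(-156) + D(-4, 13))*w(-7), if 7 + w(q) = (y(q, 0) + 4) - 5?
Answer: -1113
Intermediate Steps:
D(Q, T) = 3
y(H, W) = 1
w(q) = -7 (w(q) = -7 + ((1 + 4) - 5) = -7 + (5 - 5) = -7 + 0 = -7)
(-1*(-156) + D(-4, 13))*w(-7) = (-1*(-156) + 3)*(-7) = (156 + 3)*(-7) = 159*(-7) = -1113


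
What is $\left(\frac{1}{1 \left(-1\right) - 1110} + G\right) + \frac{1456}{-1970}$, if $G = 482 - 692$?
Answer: $- \frac{230620143}{1094335} \approx -210.74$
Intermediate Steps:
$G = -210$ ($G = 482 - 692 = -210$)
$\left(\frac{1}{1 \left(-1\right) - 1110} + G\right) + \frac{1456}{-1970} = \left(\frac{1}{1 \left(-1\right) - 1110} - 210\right) + \frac{1456}{-1970} = \left(\frac{1}{-1 - 1110} - 210\right) + 1456 \left(- \frac{1}{1970}\right) = \left(\frac{1}{-1111} - 210\right) - \frac{728}{985} = \left(- \frac{1}{1111} - 210\right) - \frac{728}{985} = - \frac{233311}{1111} - \frac{728}{985} = - \frac{230620143}{1094335}$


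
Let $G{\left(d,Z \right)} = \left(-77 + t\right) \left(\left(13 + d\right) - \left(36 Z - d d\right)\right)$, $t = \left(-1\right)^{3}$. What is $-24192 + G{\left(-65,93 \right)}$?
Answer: $-88542$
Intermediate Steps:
$t = -1$
$G{\left(d,Z \right)} = -1014 - 78 d - 78 d^{2} + 2808 Z$ ($G{\left(d,Z \right)} = \left(-77 - 1\right) \left(\left(13 + d\right) - \left(36 Z - d d\right)\right) = - 78 \left(\left(13 + d\right) - \left(- d^{2} + 36 Z\right)\right) = - 78 \left(13 + d + d^{2} - 36 Z\right) = -1014 - 78 d - 78 d^{2} + 2808 Z$)
$-24192 + G{\left(-65,93 \right)} = -24192 - \left(-265200 + 329550\right) = -24192 + \left(-1014 + 5070 - 329550 + 261144\right) = -24192 - 64350 = -88542$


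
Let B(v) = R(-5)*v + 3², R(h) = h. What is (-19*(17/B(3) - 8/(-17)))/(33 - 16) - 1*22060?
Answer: -38247461/1734 ≈ -22057.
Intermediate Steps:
B(v) = 9 - 5*v (B(v) = -5*v + 3² = -5*v + 9 = 9 - 5*v)
(-19*(17/B(3) - 8/(-17)))/(33 - 16) - 1*22060 = (-19*(17/(9 - 5*3) - 8/(-17)))/(33 - 16) - 1*22060 = -19*(17/(9 - 15) - 8*(-1/17))/17 - 22060 = -19*(17/(-6) + 8/17)*(1/17) - 22060 = -19*(17*(-⅙) + 8/17)*(1/17) - 22060 = -19*(-17/6 + 8/17)*(1/17) - 22060 = -19*(-241/102)*(1/17) - 22060 = (4579/102)*(1/17) - 22060 = 4579/1734 - 22060 = -38247461/1734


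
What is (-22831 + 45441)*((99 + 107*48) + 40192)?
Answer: 1027104470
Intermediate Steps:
(-22831 + 45441)*((99 + 107*48) + 40192) = 22610*((99 + 5136) + 40192) = 22610*(5235 + 40192) = 22610*45427 = 1027104470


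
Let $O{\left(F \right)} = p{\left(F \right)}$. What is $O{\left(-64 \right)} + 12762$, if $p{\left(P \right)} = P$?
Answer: $12698$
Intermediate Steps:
$O{\left(F \right)} = F$
$O{\left(-64 \right)} + 12762 = -64 + 12762 = 12698$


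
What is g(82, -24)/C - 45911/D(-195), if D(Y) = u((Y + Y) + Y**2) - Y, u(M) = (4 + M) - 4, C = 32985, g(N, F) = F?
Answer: -11224313/9243130 ≈ -1.2143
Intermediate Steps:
u(M) = M
D(Y) = Y + Y**2 (D(Y) = ((Y + Y) + Y**2) - Y = (2*Y + Y**2) - Y = (Y**2 + 2*Y) - Y = Y + Y**2)
g(82, -24)/C - 45911/D(-195) = -24/32985 - 45911*(-1/(195*(1 - 195))) = -24*1/32985 - 45911/((-195*(-194))) = -8/10995 - 45911/37830 = -11224313/9243130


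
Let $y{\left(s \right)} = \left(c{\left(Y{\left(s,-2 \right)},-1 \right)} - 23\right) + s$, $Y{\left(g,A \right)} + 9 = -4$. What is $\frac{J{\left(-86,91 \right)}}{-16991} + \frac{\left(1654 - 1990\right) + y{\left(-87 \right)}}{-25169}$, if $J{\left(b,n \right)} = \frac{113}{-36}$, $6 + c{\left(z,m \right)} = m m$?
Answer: $\frac{278709973}{15395273244} \approx 0.018104$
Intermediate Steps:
$Y{\left(g,A \right)} = -13$ ($Y{\left(g,A \right)} = -9 - 4 = -13$)
$c{\left(z,m \right)} = -6 + m^{2}$ ($c{\left(z,m \right)} = -6 + m m = -6 + m^{2}$)
$J{\left(b,n \right)} = - \frac{113}{36}$ ($J{\left(b,n \right)} = 113 \left(- \frac{1}{36}\right) = - \frac{113}{36}$)
$y{\left(s \right)} = -28 + s$ ($y{\left(s \right)} = \left(\left(-6 + \left(-1\right)^{2}\right) - 23\right) + s = \left(\left(-6 + 1\right) - 23\right) + s = \left(-5 - 23\right) + s = -28 + s$)
$\frac{J{\left(-86,91 \right)}}{-16991} + \frac{\left(1654 - 1990\right) + y{\left(-87 \right)}}{-25169} = - \frac{113}{36 \left(-16991\right)} + \frac{\left(1654 - 1990\right) - 115}{-25169} = \left(- \frac{113}{36}\right) \left(- \frac{1}{16991}\right) + \left(-336 - 115\right) \left(- \frac{1}{25169}\right) = \frac{113}{611676} - - \frac{451}{25169} = \frac{113}{611676} + \frac{451}{25169} = \frac{278709973}{15395273244}$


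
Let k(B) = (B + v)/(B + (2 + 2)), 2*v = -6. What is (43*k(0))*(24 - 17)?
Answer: -903/4 ≈ -225.75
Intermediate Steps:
v = -3 (v = (1/2)*(-6) = -3)
k(B) = (-3 + B)/(4 + B) (k(B) = (B - 3)/(B + (2 + 2)) = (-3 + B)/(B + 4) = (-3 + B)/(4 + B))
(43*k(0))*(24 - 17) = (43*((-3 + 0)/(4 + 0)))*(24 - 17) = (43*(-3/4))*7 = -129/4*7 = -903/4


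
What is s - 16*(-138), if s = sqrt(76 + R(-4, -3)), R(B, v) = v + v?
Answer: 2208 + sqrt(70) ≈ 2216.4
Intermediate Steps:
R(B, v) = 2*v
s = sqrt(70) (s = sqrt(76 + 2*(-3)) = sqrt(76 - 6) = sqrt(70) ≈ 8.3666)
s - 16*(-138) = sqrt(70) - 16*(-138) = sqrt(70) + 2208 = 2208 + sqrt(70)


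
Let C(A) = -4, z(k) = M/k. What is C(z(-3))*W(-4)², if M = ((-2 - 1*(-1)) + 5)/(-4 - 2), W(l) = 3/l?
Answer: -9/4 ≈ -2.2500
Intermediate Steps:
M = -⅔ (M = ((-2 + 1) + 5)/(-6) = (-1 + 5)*(-⅙) = 4*(-⅙) = -⅔ ≈ -0.66667)
z(k) = -2/(3*k)
C(z(-3))*W(-4)² = -4*(3/(-4))² = -4*(3*(-¼))² = -4*(-¾)² = -4*9/16 = -9/4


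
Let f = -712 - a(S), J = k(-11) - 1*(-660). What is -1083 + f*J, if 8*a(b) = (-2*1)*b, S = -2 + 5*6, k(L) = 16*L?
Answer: -342303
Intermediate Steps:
S = 28 (S = -2 + 30 = 28)
a(b) = -b/4 (a(b) = ((-2*1)*b)/8 = (-2*b)/8 = -b/4)
J = 484 (J = 16*(-11) - 1*(-660) = -176 + 660 = 484)
f = -705 (f = -712 - (-1)*28/4 = -712 - 1*(-7) = -712 + 7 = -705)
-1083 + f*J = -1083 - 705*484 = -1083 - 341220 = -342303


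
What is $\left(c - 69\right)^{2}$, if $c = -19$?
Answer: $7744$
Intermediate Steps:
$\left(c - 69\right)^{2} = \left(-19 - 69\right)^{2} = \left(-88\right)^{2} = 7744$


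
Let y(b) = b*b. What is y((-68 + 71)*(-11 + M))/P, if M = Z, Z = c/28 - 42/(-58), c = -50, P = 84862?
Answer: 215825481/13988312632 ≈ 0.015429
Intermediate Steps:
Z = -431/406 (Z = -50/28 - 42/(-58) = -50*1/28 - 42*(-1/58) = -25/14 + 21/29 = -431/406 ≈ -1.0616)
M = -431/406 ≈ -1.0616
y(b) = b²
y((-68 + 71)*(-11 + M))/P = ((-68 + 71)*(-11 - 431/406))²/84862 = (3*(-4897/406))²*(1/84862) = (-14691/406)²*(1/84862) = (215825481/164836)*(1/84862) = 215825481/13988312632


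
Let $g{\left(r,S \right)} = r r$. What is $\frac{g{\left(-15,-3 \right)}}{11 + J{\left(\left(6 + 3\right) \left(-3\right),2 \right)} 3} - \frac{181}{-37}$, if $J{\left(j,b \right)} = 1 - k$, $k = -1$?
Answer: $\frac{11402}{629} \approx 18.127$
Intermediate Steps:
$g{\left(r,S \right)} = r^{2}$
$J{\left(j,b \right)} = 2$ ($J{\left(j,b \right)} = 1 - -1 = 1 + 1 = 2$)
$\frac{g{\left(-15,-3 \right)}}{11 + J{\left(\left(6 + 3\right) \left(-3\right),2 \right)} 3} - \frac{181}{-37} = \frac{\left(-15\right)^{2}}{11 + 2 \cdot 3} - \frac{181}{-37} = \frac{225}{11 + 6} - - \frac{181}{37} = \frac{225}{17} + \frac{181}{37} = \frac{11402}{629}$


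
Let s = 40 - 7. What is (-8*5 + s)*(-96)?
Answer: 672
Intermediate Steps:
s = 33
(-8*5 + s)*(-96) = (-8*5 + 33)*(-96) = (-40 + 33)*(-96) = -7*(-96) = 672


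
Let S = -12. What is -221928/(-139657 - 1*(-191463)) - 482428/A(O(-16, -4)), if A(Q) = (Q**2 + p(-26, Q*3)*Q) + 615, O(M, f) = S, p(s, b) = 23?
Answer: -12549928096/12511149 ≈ -1003.1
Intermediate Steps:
O(M, f) = -12
A(Q) = 615 + Q**2 + 23*Q (A(Q) = (Q**2 + 23*Q) + 615 = 615 + Q**2 + 23*Q)
-221928/(-139657 - 1*(-191463)) - 482428/A(O(-16, -4)) = -221928/(-139657 - 1*(-191463)) - 482428/(615 + (-12)**2 + 23*(-12)) = -221928/(-139657 + 191463) - 482428/(615 + 144 - 276) = -221928/51806 - 482428/483 = -221928*1/51806 - 482428*1/483 = -110964/25903 - 482428/483 = -12549928096/12511149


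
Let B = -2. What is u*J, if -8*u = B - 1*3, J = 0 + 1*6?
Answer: 15/4 ≈ 3.7500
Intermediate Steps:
J = 6 (J = 0 + 6 = 6)
u = 5/8 (u = -(-2 - 1*3)/8 = -(-2 - 3)/8 = -⅛*(-5) = 5/8 ≈ 0.62500)
u*J = (5/8)*6 = 15/4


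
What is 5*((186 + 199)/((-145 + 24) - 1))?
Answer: -1925/122 ≈ -15.779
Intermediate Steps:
5*((186 + 199)/((-145 + 24) - 1)) = 5*(385/(-121 - 1)) = 5*(385/(-122)) = 5*(385*(-1/122)) = 5*(-385/122) = -1925/122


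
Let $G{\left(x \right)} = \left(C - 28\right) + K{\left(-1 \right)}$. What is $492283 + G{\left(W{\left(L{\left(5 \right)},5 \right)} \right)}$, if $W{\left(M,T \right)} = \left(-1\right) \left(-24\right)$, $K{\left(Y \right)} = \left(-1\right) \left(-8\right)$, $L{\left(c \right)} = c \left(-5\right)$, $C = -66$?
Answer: $492197$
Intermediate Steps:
$L{\left(c \right)} = - 5 c$
$K{\left(Y \right)} = 8$
$W{\left(M,T \right)} = 24$
$G{\left(x \right)} = -86$ ($G{\left(x \right)} = \left(-66 - 28\right) + 8 = -94 + 8 = -86$)
$492283 + G{\left(W{\left(L{\left(5 \right)},5 \right)} \right)} = 492283 - 86 = 492197$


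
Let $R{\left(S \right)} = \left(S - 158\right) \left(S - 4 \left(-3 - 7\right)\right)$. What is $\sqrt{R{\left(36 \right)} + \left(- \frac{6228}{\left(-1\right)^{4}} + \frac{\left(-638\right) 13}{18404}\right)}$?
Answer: $\frac{i \sqrt{1312528622694}}{9202} \approx 124.5 i$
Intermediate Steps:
$R{\left(S \right)} = \left(-158 + S\right) \left(40 + S\right)$ ($R{\left(S \right)} = \left(-158 + S\right) \left(S - -40\right) = \left(-158 + S\right) \left(S + 40\right) = \left(-158 + S\right) \left(40 + S\right)$)
$\sqrt{R{\left(36 \right)} + \left(- \frac{6228}{\left(-1\right)^{4}} + \frac{\left(-638\right) 13}{18404}\right)} = \sqrt{\left(-6320 + 36^{2} - 4248\right) + \left(- \frac{6228}{\left(-1\right)^{4}} + \frac{\left(-638\right) 13}{18404}\right)} = \sqrt{\left(-6320 + 1296 - 4248\right) - \left(\frac{4147}{9202} + \frac{6228}{1}\right)} = \sqrt{-9272 - \frac{57314203}{9202}} = \sqrt{- \frac{142635147}{9202}} = \frac{i \sqrt{1312528622694}}{9202}$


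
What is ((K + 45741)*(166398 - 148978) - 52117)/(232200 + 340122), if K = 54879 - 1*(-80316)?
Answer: 3151853003/572322 ≈ 5507.1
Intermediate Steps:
K = 135195 (K = 54879 + 80316 = 135195)
((K + 45741)*(166398 - 148978) - 52117)/(232200 + 340122) = ((135195 + 45741)*(166398 - 148978) - 52117)/(232200 + 340122) = (180936*17420 - 52117)/572322 = (3151905120 - 52117)*(1/572322) = 3151853003*(1/572322) = 3151853003/572322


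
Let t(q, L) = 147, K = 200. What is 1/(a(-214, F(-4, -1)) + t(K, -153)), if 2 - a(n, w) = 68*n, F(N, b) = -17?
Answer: 1/14701 ≈ 6.8023e-5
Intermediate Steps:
a(n, w) = 2 - 68*n
1/(a(-214, F(-4, -1)) + t(K, -153)) = 1/((2 - 68*(-214)) + 147) = 1/((2 + 14552) + 147) = 1/(14554 + 147) = 1/14701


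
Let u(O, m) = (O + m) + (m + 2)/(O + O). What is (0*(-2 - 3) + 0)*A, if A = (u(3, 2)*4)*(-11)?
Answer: 0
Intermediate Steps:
u(O, m) = O + m + (2 + m)/(2*O) (u(O, m) = (O + m) + (2 + m)/((2*O)) = (O + m) + (2 + m)*(1/(2*O)) = (O + m) + (2 + m)/(2*O) = O + m + (2 + m)/(2*O))
A = -748/3 (A = (((1 + (½)*2 + 3*(3 + 2))/3)*4)*(-11) = (((1 + 1 + 3*5)/3)*4)*(-11) = (((1 + 1 + 15)/3)*4)*(-11) = (((⅓)*17)*4)*(-11) = ((17/3)*4)*(-11) = (68/3)*(-11) = -748/3 ≈ -249.33)
(0*(-2 - 3) + 0)*A = (0*(-2 - 3) + 0)*(-748/3) = (0*(-5) + 0)*(-748/3) = (0 + 0)*(-748/3) = 0*(-748/3) = 0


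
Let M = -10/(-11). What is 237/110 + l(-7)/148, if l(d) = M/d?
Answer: 2789/1295 ≈ 2.1537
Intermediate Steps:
M = 10/11 (M = -10*(-1/11) = 10/11 ≈ 0.90909)
l(d) = 10/(11*d)
237/110 + l(-7)/148 = 237/110 + ((10/11)/(-7))/148 = 237*(1/110) + ((10/11)*(-⅐))*(1/148) = 237/110 - 10/77*1/148 = 237/110 - 5/5698 = 2789/1295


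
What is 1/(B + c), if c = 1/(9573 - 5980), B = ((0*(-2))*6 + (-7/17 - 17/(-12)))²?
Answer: 149526288/151037441 ≈ 0.99000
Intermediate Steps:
B = 42025/41616 (B = (0*6 + (-7*1/17 - 17*(-1/12)))² = (0 + (-7/17 + 17/12))² = (0 + 205/204)² = (205/204)² = 42025/41616 ≈ 1.0098)
c = 1/3593 ≈ 0.00027832
1/(B + c) = 1/(42025/41616 + 1/3593) = 1/(151037441/149526288) = 149526288/151037441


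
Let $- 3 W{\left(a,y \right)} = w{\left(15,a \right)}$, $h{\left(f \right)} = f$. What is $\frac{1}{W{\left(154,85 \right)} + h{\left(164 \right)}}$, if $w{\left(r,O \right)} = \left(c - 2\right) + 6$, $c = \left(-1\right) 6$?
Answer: $\frac{3}{494} \approx 0.0060729$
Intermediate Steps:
$c = -6$
$w{\left(r,O \right)} = -2$ ($w{\left(r,O \right)} = \left(-6 - 2\right) + 6 = -8 + 6 = -2$)
$W{\left(a,y \right)} = \frac{2}{3}$ ($W{\left(a,y \right)} = \left(- \frac{1}{3}\right) \left(-2\right) = \frac{2}{3}$)
$\frac{1}{W{\left(154,85 \right)} + h{\left(164 \right)}} = \frac{1}{\frac{2}{3} + 164} = \frac{1}{\frac{494}{3}} = \frac{3}{494}$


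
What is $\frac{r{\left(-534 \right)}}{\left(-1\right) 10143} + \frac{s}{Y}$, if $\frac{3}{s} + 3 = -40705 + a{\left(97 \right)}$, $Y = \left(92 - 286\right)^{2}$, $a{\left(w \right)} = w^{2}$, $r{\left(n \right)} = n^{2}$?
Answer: $- \frac{12440924998519}{442523749276} \approx -28.114$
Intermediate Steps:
$Y = 37636$ ($Y = \left(-194\right)^{2} = 37636$)
$s = - \frac{1}{10433}$ ($s = \frac{3}{-3 - \left(40705 - 97^{2}\right)} = \frac{3}{-3 + \left(-40705 + 9409\right)} = \frac{3}{-3 - 31296} = \frac{3}{-31299} = 3 \left(- \frac{1}{31299}\right) = - \frac{1}{10433} \approx -9.585 \cdot 10^{-5}$)
$\frac{r{\left(-534 \right)}}{\left(-1\right) 10143} + \frac{s}{Y} = \frac{\left(-534\right)^{2}}{\left(-1\right) 10143} - \frac{1}{10433 \cdot 37636} = \frac{285156}{-10143} - \frac{1}{392656388} = 285156 \left(- \frac{1}{10143}\right) - \frac{1}{392656388} = - \frac{31684}{1127} - \frac{1}{392656388} = - \frac{12440924998519}{442523749276}$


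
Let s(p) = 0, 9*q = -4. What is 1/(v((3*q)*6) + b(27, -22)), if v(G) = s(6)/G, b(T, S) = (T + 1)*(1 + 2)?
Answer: 1/84 ≈ 0.011905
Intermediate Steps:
q = -4/9 (q = (⅑)*(-4) = -4/9 ≈ -0.44444)
b(T, S) = 3 + 3*T (b(T, S) = (1 + T)*3 = 3 + 3*T)
v(G) = 0 (v(G) = 0/G = 0)
1/(v((3*q)*6) + b(27, -22)) = 1/(0 + (3 + 3*27)) = 1/(0 + (3 + 81)) = 1/(0 + 84) = 1/84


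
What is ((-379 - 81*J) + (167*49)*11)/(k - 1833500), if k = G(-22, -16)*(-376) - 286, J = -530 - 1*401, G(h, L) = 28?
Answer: -165045/1844314 ≈ -0.089489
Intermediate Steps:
J = -931 (J = -530 - 401 = -931)
k = -10814 (k = 28*(-376) - 286 = -10528 - 286 = -10814)
((-379 - 81*J) + (167*49)*11)/(k - 1833500) = ((-379 - 81*(-931)) + (167*49)*11)/(-10814 - 1833500) = ((-379 + 75411) + 8183*11)/(-1844314) = (75032 + 90013)*(-1/1844314) = 165045*(-1/1844314) = -165045/1844314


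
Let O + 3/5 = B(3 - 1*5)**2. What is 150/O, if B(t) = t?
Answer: 750/17 ≈ 44.118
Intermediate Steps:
O = 17/5 (O = -3/5 + (3 - 1*5)**2 = -3/5 + (3 - 5)**2 = -3/5 + (-2)**2 = -3/5 + 4 = 17/5 ≈ 3.4000)
150/O = 150/(17/5) = 150*(5/17) = 750/17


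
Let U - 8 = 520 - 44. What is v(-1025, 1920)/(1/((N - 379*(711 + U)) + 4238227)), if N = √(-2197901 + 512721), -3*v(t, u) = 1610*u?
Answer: -3900395788800 - 2060800*I*√421295 ≈ -3.9004e+12 - 1.3376e+9*I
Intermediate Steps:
v(t, u) = -1610*u/3
U = 484 (U = 8 + (520 - 44) = 8 + 476 = 484)
N = 2*I*√421295 (N = √(-1685180) = 2*I*√421295 ≈ 1298.1*I)
v(-1025, 1920)/(1/((N - 379*(711 + U)) + 4238227)) = (-1610/3*1920)/(1/((2*I*√421295 - 379*(711 + 484)) + 4238227)) = -(4367069100800 - 1030400*379*1195 + 2060800*I*√421295) = -(3900395788800 + 2060800*I*√421295) = -1030400*(3785322 + 2*I*√421295) = -3900395788800 - 2060800*I*√421295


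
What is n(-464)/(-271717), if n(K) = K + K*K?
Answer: -214832/271717 ≈ -0.79065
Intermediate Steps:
n(K) = K + K²
n(-464)/(-271717) = -464*(1 - 464)/(-271717) = -464*(-463)*(-1/271717) = 214832*(-1/271717) = -214832/271717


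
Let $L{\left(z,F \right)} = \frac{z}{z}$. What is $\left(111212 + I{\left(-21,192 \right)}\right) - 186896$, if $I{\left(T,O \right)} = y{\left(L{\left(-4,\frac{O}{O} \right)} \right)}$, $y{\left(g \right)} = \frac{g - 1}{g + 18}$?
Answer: $-75684$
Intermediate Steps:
$L{\left(z,F \right)} = 1$
$y{\left(g \right)} = \frac{-1 + g}{18 + g}$
$I{\left(T,O \right)} = 0$ ($I{\left(T,O \right)} = \frac{-1 + 1}{18 + 1} = \frac{1}{19} \cdot 0 = 0$)
$\left(111212 + I{\left(-21,192 \right)}\right) - 186896 = \left(111212 + 0\right) - 186896 = 111212 - 186896 = -75684$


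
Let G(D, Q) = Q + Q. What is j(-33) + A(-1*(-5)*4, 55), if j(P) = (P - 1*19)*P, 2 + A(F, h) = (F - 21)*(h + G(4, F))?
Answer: 1619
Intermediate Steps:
G(D, Q) = 2*Q
A(F, h) = -2 + (-21 + F)*(h + 2*F) (A(F, h) = -2 + (F - 21)*(h + 2*F) = -2 + (-21 + F)*(h + 2*F))
j(P) = P*(-19 + P) (j(P) = (P - 19)*P = (-19 + P)*P = P*(-19 + P))
j(-33) + A(-1*(-5)*4, 55) = -33*(-19 - 33) + (-2 - 42*(-1*(-5))*4 - 21*55 + 2*(-1*(-5)*4)² + (-1*(-5)*4)*55) = -33*(-52) + (-2 - 210*4 - 1155 + 2*(5*4)² + (5*4)*55) = 1716 + (-2 - 42*20 - 1155 + 2*20² + 20*55) = 1716 + (-2 - 840 - 1155 + 2*400 + 1100) = 1716 + (-2 - 840 - 1155 + 800 + 1100) = 1716 - 97 = 1619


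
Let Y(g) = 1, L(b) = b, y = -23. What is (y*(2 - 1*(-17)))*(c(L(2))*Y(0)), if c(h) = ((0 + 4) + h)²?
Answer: -15732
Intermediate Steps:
c(h) = (4 + h)²
(y*(2 - 1*(-17)))*(c(L(2))*Y(0)) = (-23*(2 - 1*(-17)))*((4 + 2)²*1) = (-23*(2 + 17))*(6²*1) = (-23*19)*(36*1) = -437*36 = -15732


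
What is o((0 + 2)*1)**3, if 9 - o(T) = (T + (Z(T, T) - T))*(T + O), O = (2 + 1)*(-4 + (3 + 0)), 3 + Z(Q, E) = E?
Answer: 512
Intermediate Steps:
Z(Q, E) = -3 + E
O = -3 (O = 3*(-4 + 3) = 3*(-1) = -3)
o(T) = 9 - (-3 + T)**2 (o(T) = 9 - (T + ((-3 + T) - T))*(T - 3) = 9 - (T - 3)*(-3 + T) = 9 - (-3 + T)*(-3 + T) = 9 - (-3 + T)**2)
o((0 + 2)*1)**3 = (((0 + 2)*1)*(6 - (0 + 2)))**3 = ((2*1)*(6 - 2))**3 = (2*(6 - 1*2))**3 = (2*(6 - 2))**3 = (2*4)**3 = 8**3 = 512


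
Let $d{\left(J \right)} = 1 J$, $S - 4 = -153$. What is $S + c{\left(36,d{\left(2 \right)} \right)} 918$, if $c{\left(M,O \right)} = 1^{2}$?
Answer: $769$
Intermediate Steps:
$S = -149$ ($S = 4 - 153 = -149$)
$d{\left(J \right)} = J$
$c{\left(M,O \right)} = 1$
$S + c{\left(36,d{\left(2 \right)} \right)} 918 = -149 + 1 \cdot 918 = -149 + 918 = 769$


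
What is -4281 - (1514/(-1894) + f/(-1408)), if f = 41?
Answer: -5707077973/1333376 ≈ -4280.2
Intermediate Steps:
-4281 - (1514/(-1894) + f/(-1408)) = -4281 - (1514/(-1894) + 41/(-1408)) = -4281 - (1514*(-1/1894) + 41*(-1/1408)) = -4281 - (-757/947 - 41/1408) = -4281 - 1*(-1104683/1333376) = -4281 + 1104683/1333376 = -5707077973/1333376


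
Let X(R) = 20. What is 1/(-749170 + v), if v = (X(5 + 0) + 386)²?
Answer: -1/584334 ≈ -1.7114e-6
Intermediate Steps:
v = 164836 (v = (20 + 386)² = 406² = 164836)
1/(-749170 + v) = 1/(-749170 + 164836) = 1/(-584334) = -1/584334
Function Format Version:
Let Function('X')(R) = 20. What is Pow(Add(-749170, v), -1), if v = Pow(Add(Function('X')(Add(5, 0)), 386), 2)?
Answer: Rational(-1, 584334) ≈ -1.7114e-6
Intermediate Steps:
v = 164836 (v = Pow(Add(20, 386), 2) = Pow(406, 2) = 164836)
Pow(Add(-749170, v), -1) = Pow(Add(-749170, 164836), -1) = Pow(-584334, -1) = Rational(-1, 584334)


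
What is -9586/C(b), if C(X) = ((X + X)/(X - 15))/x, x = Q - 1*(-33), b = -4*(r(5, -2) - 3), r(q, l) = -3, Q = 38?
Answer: -1020909/8 ≈ -1.2761e+5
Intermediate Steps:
b = 24 (b = -4*(-3 - 3) = -4*(-6) = 24)
x = 71 (x = 38 - 1*(-33) = 38 + 33 = 71)
C(X) = 2*X/(71*(-15 + X)) (C(X) = ((X + X)/(X - 15))/71 = ((2*X)/(-15 + X))*(1/71) = (2*X/(-15 + X))*(1/71) = 2*X/(71*(-15 + X)))
-9586/C(b) = -9586/((2/71)*24/(-15 + 24)) = -9586/((2/71)*24/9) = -9586/((2/71)*24*(1/9)) = -9586/16/213 = -9586*213/16 = -1020909/8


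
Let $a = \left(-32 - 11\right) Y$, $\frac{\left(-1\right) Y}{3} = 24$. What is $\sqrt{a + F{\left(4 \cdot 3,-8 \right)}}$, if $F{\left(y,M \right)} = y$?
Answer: $2 \sqrt{777} \approx 55.749$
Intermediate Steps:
$Y = -72$ ($Y = \left(-3\right) 24 = -72$)
$a = 3096$ ($a = \left(-32 - 11\right) \left(-72\right) = \left(-43\right) \left(-72\right) = 3096$)
$\sqrt{a + F{\left(4 \cdot 3,-8 \right)}} = \sqrt{3096 + 4 \cdot 3} = \sqrt{3096 + 12} = \sqrt{3108} = 2 \sqrt{777}$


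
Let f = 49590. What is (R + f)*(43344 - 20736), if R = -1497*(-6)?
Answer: 1324195776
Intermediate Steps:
R = 8982
(R + f)*(43344 - 20736) = (8982 + 49590)*(43344 - 20736) = 58572*22608 = 1324195776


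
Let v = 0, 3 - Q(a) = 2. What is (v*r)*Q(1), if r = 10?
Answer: 0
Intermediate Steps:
Q(a) = 1 (Q(a) = 3 - 1*2 = 3 - 2 = 1)
(v*r)*Q(1) = (0*10)*1 = 0*1 = 0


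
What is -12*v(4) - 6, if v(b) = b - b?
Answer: -6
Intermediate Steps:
v(b) = 0
-12*v(4) - 6 = -12*0 - 6 = 0 - 6 = -6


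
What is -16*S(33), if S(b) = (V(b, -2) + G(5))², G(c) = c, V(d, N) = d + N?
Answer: -20736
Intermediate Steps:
V(d, N) = N + d
S(b) = (3 + b)² (S(b) = ((-2 + b) + 5)² = (3 + b)²)
-16*S(33) = -16*(3 + 33)² = -16*36² = -16*1296 = -20736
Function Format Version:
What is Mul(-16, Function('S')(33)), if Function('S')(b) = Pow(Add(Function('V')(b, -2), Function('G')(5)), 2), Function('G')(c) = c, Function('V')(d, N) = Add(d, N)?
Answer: -20736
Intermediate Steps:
Function('V')(d, N) = Add(N, d)
Function('S')(b) = Pow(Add(3, b), 2) (Function('S')(b) = Pow(Add(Add(-2, b), 5), 2) = Pow(Add(3, b), 2))
Mul(-16, Function('S')(33)) = Mul(-16, Pow(Add(3, 33), 2)) = Mul(-16, Pow(36, 2)) = Mul(-16, 1296) = -20736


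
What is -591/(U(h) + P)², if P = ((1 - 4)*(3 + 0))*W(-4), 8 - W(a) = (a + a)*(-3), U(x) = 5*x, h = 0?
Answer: -197/6912 ≈ -0.028501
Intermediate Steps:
W(a) = 8 + 6*a (W(a) = 8 - (a + a)*(-3) = 8 - 2*a*(-3) = 8 - (-6)*a = 8 + 6*a)
P = 144 (P = ((1 - 4)*(3 + 0))*(8 + 6*(-4)) = (-3*3)*(8 - 24) = -9*(-16) = 144)
-591/(U(h) + P)² = -591/(5*0 + 144)² = -591/(0 + 144)² = -591/(144²) = -591/20736 = -591*1/20736 = -197/6912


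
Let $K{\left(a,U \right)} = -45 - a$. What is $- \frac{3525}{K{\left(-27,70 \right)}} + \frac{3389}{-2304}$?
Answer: $\frac{447811}{2304} \approx 194.36$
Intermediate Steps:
$- \frac{3525}{K{\left(-27,70 \right)}} + \frac{3389}{-2304} = - \frac{3525}{-45 - -27} + \frac{3389}{-2304} = - \frac{3525}{-45 + 27} + 3389 \left(- \frac{1}{2304}\right) = - \frac{3525}{-18} - \frac{3389}{2304} = \left(-3525\right) \left(- \frac{1}{18}\right) - \frac{3389}{2304} = \frac{1175}{6} - \frac{3389}{2304} = \frac{447811}{2304}$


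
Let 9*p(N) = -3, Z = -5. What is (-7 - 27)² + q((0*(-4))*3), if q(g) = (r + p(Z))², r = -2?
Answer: 10453/9 ≈ 1161.4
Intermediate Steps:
p(N) = -⅓ (p(N) = (⅑)*(-3) = -⅓)
q(g) = 49/9 (q(g) = (-2 - ⅓)² = (-7/3)² = 49/9)
(-7 - 27)² + q((0*(-4))*3) = (-7 - 27)² + 49/9 = (-34)² + 49/9 = 1156 + 49/9 = 10453/9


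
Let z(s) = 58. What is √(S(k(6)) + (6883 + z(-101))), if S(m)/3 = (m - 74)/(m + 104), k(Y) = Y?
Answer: √20990915/55 ≈ 83.302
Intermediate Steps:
S(m) = 3*(-74 + m)/(104 + m) (S(m) = 3*((m - 74)/(m + 104)) = 3*((-74 + m)/(104 + m)) = 3*(-74 + m)/(104 + m))
√(S(k(6)) + (6883 + z(-101))) = √(3*(-74 + 6)/(104 + 6) + (6883 + 58)) = √(3*(-68)/110 + 6941) = √(3*(1/110)*(-68) + 6941) = √(-102/55 + 6941) = √(381653/55) = √20990915/55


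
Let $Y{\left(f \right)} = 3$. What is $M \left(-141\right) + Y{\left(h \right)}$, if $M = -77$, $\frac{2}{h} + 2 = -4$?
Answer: $10860$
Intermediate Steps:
$h = - \frac{1}{3}$ ($h = \frac{2}{-2 - 4} = \frac{2}{-6} = 2 \left(- \frac{1}{6}\right) = - \frac{1}{3} \approx -0.33333$)
$M \left(-141\right) + Y{\left(h \right)} = \left(-77\right) \left(-141\right) + 3 = 10857 + 3 = 10860$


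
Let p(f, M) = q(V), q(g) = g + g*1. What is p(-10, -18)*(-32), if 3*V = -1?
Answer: 64/3 ≈ 21.333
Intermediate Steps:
V = -⅓ (V = (⅓)*(-1) = -⅓ ≈ -0.33333)
q(g) = 2*g (q(g) = g + g = 2*g)
p(f, M) = -⅔ (p(f, M) = 2*(-⅓) = -⅔)
p(-10, -18)*(-32) = -⅔*(-32) = 64/3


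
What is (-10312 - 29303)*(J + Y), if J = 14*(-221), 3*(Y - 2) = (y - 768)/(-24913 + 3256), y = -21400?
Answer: 2652464105620/21657 ≈ 1.2248e+8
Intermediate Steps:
Y = 152110/64971 (Y = 2 + ((-21400 - 768)/(-24913 + 3256))/3 = 2 + (-22168/(-21657))/3 = 2 + (-22168*(-1/21657))/3 = 2 + (⅓)*(22168/21657) = 2 + 22168/64971 = 152110/64971 ≈ 2.3412)
J = -3094
(-10312 - 29303)*(J + Y) = (-10312 - 29303)*(-3094 + 152110/64971) = -39615*(-200868164/64971) = 2652464105620/21657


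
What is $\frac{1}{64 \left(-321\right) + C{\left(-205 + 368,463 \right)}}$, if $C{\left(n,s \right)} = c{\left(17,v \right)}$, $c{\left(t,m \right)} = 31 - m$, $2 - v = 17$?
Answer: $- \frac{1}{20498} \approx -4.8785 \cdot 10^{-5}$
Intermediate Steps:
$v = -15$ ($v = 2 - 17 = -15$)
$C{\left(n,s \right)} = 46$ ($C{\left(n,s \right)} = 31 - -15 = 31 + 15 = 46$)
$\frac{1}{64 \left(-321\right) + C{\left(-205 + 368,463 \right)}} = \frac{1}{64 \left(-321\right) + 46} = \frac{1}{-20544 + 46} = \frac{1}{-20498} = - \frac{1}{20498}$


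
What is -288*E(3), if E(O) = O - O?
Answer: 0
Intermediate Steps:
E(O) = 0
-288*E(3) = -288*0 = 0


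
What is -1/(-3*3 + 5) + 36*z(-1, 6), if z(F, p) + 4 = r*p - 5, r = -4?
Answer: -4751/4 ≈ -1187.8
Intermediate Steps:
z(F, p) = -9 - 4*p (z(F, p) = -4 + (-4*p - 5) = -4 + (-5 - 4*p) = -9 - 4*p)
-1/(-3*3 + 5) + 36*z(-1, 6) = -1/(-3*3 + 5) + 36*(-9 - 4*6) = -1/(-9 + 5) + 36*(-9 - 24) = -1/(-4) + 36*(-33) = -1*(-¼) - 1188 = ¼ - 1188 = -4751/4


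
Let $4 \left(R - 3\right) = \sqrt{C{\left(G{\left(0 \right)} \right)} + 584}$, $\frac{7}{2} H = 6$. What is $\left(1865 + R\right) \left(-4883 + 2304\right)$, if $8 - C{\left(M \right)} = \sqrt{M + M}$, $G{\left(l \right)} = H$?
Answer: $-4817572 - \frac{2579 \sqrt{29008 - 14 \sqrt{42}}}{28} \approx -4.8332 \cdot 10^{6}$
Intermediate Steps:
$H = \frac{12}{7}$ ($H = \frac{2}{7} \cdot 6 = \frac{12}{7} \approx 1.7143$)
$G{\left(l \right)} = \frac{12}{7}$
$C{\left(M \right)} = 8 - \sqrt{2} \sqrt{M}$ ($C{\left(M \right)} = 8 - \sqrt{M + M} = 8 - \sqrt{2 M} = 8 - \sqrt{2} \sqrt{M}$)
$R = 3 + \frac{\sqrt{592 - \frac{2 \sqrt{42}}{7}}}{4}$ ($R = 3 + \frac{\sqrt{\left(8 - \sqrt{2} \sqrt{\frac{12}{7}}\right) + 584}}{4} = 3 + \frac{\sqrt{\left(8 - \sqrt{2} \frac{2 \sqrt{21}}{7}\right) + 584}}{4} = 3 + \frac{\sqrt{\left(8 - \frac{2 \sqrt{42}}{7}\right) + 584}}{4} = 3 + \frac{\sqrt{592 - \frac{2 \sqrt{42}}{7}}}{4} \approx 9.0732$)
$\left(1865 + R\right) \left(-4883 + 2304\right) = \left(1865 + \left(3 + \frac{\sqrt{29008 - 14 \sqrt{42}}}{28}\right)\right) \left(-4883 + 2304\right) = \left(1868 + \frac{\sqrt{29008 - 14 \sqrt{42}}}{28}\right) \left(-2579\right) = -4817572 - \frac{2579 \sqrt{29008 - 14 \sqrt{42}}}{28}$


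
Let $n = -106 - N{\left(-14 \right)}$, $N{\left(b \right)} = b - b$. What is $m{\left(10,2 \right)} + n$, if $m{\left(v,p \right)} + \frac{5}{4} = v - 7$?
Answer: $- \frac{417}{4} \approx -104.25$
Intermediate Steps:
$N{\left(b \right)} = 0$
$m{\left(v,p \right)} = - \frac{33}{4} + v$ ($m{\left(v,p \right)} = - \frac{5}{4} + \left(v - 7\right) = - \frac{5}{4} + \left(-7 + v\right) = - \frac{33}{4} + v$)
$n = -106$ ($n = -106 - 0 = -106 + 0 = -106$)
$m{\left(10,2 \right)} + n = \left(- \frac{33}{4} + 10\right) - 106 = \frac{7}{4} - 106 = - \frac{417}{4}$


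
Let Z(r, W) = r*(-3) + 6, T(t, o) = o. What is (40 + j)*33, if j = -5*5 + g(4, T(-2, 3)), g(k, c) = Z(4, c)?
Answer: 297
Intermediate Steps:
Z(r, W) = 6 - 3*r (Z(r, W) = -3*r + 6 = 6 - 3*r)
g(k, c) = -6 (g(k, c) = 6 - 3*4 = 6 - 12 = -6)
j = -31 (j = -5*5 - 6 = -25 - 6 = -31)
(40 + j)*33 = (40 - 31)*33 = 9*33 = 297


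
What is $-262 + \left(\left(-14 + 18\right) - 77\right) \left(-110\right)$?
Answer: $7768$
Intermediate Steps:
$-262 + \left(\left(-14 + 18\right) - 77\right) \left(-110\right) = -262 + \left(4 - 77\right) \left(-110\right) = -262 - -8030 = -262 + 8030 = 7768$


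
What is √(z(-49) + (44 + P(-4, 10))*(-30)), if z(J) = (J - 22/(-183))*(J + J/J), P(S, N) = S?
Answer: 4*√266570/61 ≈ 33.856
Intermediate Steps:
z(J) = (1 + J)*(22/183 + J) (z(J) = (J - 22*(-1/183))*(J + 1) = (J + 22/183)*(1 + J) = (22/183 + J)*(1 + J) = (1 + J)*(22/183 + J))
√(z(-49) + (44 + P(-4, 10))*(-30)) = √((22/183 + (-49)² + (205/183)*(-49)) + (44 - 4)*(-30)) = √((22/183 + 2401 - 10045/183) + 40*(-30)) = √(143120/61 - 1200) = √(69920/61) = 4*√266570/61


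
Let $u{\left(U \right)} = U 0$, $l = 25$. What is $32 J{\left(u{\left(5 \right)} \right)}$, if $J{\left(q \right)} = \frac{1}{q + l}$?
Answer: $\frac{32}{25} \approx 1.28$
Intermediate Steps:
$u{\left(U \right)} = 0$
$J{\left(q \right)} = \frac{1}{25 + q}$ ($J{\left(q \right)} = \frac{1}{q + 25} = \frac{1}{25 + q}$)
$32 J{\left(u{\left(5 \right)} \right)} = \frac{32}{25 + 0} = \frac{32}{25}$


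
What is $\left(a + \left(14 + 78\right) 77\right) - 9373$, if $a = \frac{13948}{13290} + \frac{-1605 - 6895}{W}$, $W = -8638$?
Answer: $- \frac{65635377239}{28699755} \approx -2287.0$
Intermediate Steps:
$a = \frac{58361956}{28699755}$ ($a = \frac{13948}{13290} + \frac{-1605 - 6895}{-8638} = 13948 \cdot \frac{1}{13290} + \left(-1605 - 6895\right) \left(- \frac{1}{8638}\right) = \frac{6974}{6645} - - \frac{4250}{4319} = \frac{6974}{6645} + \frac{4250}{4319} = \frac{58361956}{28699755} \approx 2.0335$)
$\left(a + \left(14 + 78\right) 77\right) - 9373 = \left(\frac{58361956}{28699755} + \left(14 + 78\right) 77\right) - 9373 = \left(\frac{58361956}{28699755} + 92 \cdot 77\right) - 9373 = \left(\frac{58361956}{28699755} + 7084\right) - 9373 = \frac{203367426376}{28699755} - 9373 = - \frac{65635377239}{28699755}$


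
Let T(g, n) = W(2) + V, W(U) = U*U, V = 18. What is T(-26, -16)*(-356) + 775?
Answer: -7057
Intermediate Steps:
W(U) = U**2
T(g, n) = 22 (T(g, n) = 2**2 + 18 = 4 + 18 = 22)
T(-26, -16)*(-356) + 775 = 22*(-356) + 775 = -7832 + 775 = -7057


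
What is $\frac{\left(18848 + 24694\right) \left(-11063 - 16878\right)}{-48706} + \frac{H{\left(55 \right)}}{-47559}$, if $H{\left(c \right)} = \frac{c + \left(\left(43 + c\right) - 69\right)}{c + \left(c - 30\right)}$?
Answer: $\frac{192868711027189}{7721362180} \approx 24979.0$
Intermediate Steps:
$H{\left(c \right)} = \frac{-26 + 2 c}{-30 + 2 c}$ ($H{\left(c \right)} = \frac{c + \left(-26 + c\right)}{c + \left(-30 + c\right)} = \frac{-26 + 2 c}{-30 + 2 c}$)
$\frac{\left(18848 + 24694\right) \left(-11063 - 16878\right)}{-48706} + \frac{H{\left(55 \right)}}{-47559} = \frac{\left(18848 + 24694\right) \left(-11063 - 16878\right)}{-48706} + \frac{\frac{1}{-15 + 55} \left(-13 + 55\right)}{-47559} = 43542 \left(-27941\right) \left(- \frac{1}{48706}\right) + \frac{1}{40} \cdot 42 \left(- \frac{1}{47559}\right) = \left(-1216607022\right) \left(- \frac{1}{48706}\right) + \frac{1}{40} \cdot 42 \left(- \frac{1}{47559}\right) = \frac{608303511}{24353} + \frac{21}{20} \left(- \frac{1}{47559}\right) = \frac{608303511}{24353} - \frac{7}{317060} = \frac{192868711027189}{7721362180}$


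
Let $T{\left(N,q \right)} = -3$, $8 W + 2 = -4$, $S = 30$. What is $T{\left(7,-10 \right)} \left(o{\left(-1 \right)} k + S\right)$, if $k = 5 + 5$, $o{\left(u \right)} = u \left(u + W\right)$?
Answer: $- \frac{285}{2} \approx -142.5$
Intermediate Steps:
$W = - \frac{3}{4}$ ($W = - \frac{1}{4} + \frac{1}{8} \left(-4\right) = - \frac{1}{4} - \frac{1}{2} = - \frac{3}{4} \approx -0.75$)
$o{\left(u \right)} = u \left(- \frac{3}{4} + u\right)$ ($o{\left(u \right)} = u \left(u - \frac{3}{4}\right) = u \left(- \frac{3}{4} + u\right)$)
$k = 10$
$T{\left(7,-10 \right)} \left(o{\left(-1 \right)} k + S\right) = - 3 \left(\frac{1}{4} \left(-1\right) \left(-3 + 4 \left(-1\right)\right) 10 + 30\right) = - 3 \left(\frac{1}{4} \left(-1\right) \left(-3 - 4\right) 10 + 30\right) = - 3 \left(\frac{1}{4} \left(-1\right) \left(-7\right) 10 + 30\right) = - 3 \left(\frac{7}{4} \cdot 10 + 30\right) = - 3 \left(\frac{35}{2} + 30\right) = \left(-3\right) \frac{95}{2} = - \frac{285}{2}$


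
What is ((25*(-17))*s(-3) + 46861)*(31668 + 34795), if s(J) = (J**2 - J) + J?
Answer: 2860301668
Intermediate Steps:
s(J) = J**2
((25*(-17))*s(-3) + 46861)*(31668 + 34795) = ((25*(-17))*(-3)**2 + 46861)*(31668 + 34795) = (-425*9 + 46861)*66463 = (-3825 + 46861)*66463 = 43036*66463 = 2860301668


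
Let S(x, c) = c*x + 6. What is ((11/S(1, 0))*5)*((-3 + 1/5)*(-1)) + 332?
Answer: 1073/3 ≈ 357.67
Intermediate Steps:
S(x, c) = 6 + c*x
((11/S(1, 0))*5)*((-3 + 1/5)*(-1)) + 332 = ((11/(6 + 0*1))*5)*((-3 + 1/5)*(-1)) + 332 = ((11/(6 + 0))*5)*((-3 + ⅕)*(-1)) + 332 = ((11/6)*5)*(-14/5*(-1)) + 332 = ((11*(⅙))*5)*(14/5) + 332 = ((11/6)*5)*(14/5) + 332 = (55/6)*(14/5) + 332 = 77/3 + 332 = 1073/3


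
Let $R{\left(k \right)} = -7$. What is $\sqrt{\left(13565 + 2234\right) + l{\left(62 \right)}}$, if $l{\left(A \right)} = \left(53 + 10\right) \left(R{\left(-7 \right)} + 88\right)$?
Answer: $\sqrt{20902} \approx 144.58$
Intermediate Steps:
$l{\left(A \right)} = 5103$ ($l{\left(A \right)} = \left(53 + 10\right) \left(-7 + 88\right) = 63 \cdot 81 = 5103$)
$\sqrt{\left(13565 + 2234\right) + l{\left(62 \right)}} = \sqrt{\left(13565 + 2234\right) + 5103} = \sqrt{15799 + 5103} = \sqrt{20902}$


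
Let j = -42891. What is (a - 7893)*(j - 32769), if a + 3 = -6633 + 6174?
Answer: 632139300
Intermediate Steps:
a = -462 (a = -3 + (-6633 + 6174) = -3 - 459 = -462)
(a - 7893)*(j - 32769) = (-462 - 7893)*(-42891 - 32769) = -8355*(-75660) = 632139300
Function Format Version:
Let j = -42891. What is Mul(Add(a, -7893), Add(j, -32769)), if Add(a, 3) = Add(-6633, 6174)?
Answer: 632139300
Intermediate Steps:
a = -462 (a = Add(-3, Add(-6633, 6174)) = Add(-3, -459) = -462)
Mul(Add(a, -7893), Add(j, -32769)) = Mul(Add(-462, -7893), Add(-42891, -32769)) = Mul(-8355, -75660) = 632139300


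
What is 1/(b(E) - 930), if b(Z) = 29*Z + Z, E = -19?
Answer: -1/1500 ≈ -0.00066667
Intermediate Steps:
b(Z) = 30*Z
1/(b(E) - 930) = 1/(30*(-19) - 930) = 1/(-570 - 930) = 1/(-1500) = -1/1500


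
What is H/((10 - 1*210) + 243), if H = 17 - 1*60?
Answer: -1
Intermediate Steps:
H = -43 (H = 17 - 60 = -43)
H/((10 - 1*210) + 243) = -43/((10 - 1*210) + 243) = -43/((10 - 210) + 243) = -43/(-200 + 243) = -43/43 = -43*1/43 = -1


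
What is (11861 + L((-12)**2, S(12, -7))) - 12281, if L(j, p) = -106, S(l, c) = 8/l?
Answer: -526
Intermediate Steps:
(11861 + L((-12)**2, S(12, -7))) - 12281 = (11861 - 106) - 12281 = 11755 - 12281 = -526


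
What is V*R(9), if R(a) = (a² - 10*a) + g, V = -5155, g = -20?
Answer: 149495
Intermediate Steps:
R(a) = -20 + a² - 10*a (R(a) = (a² - 10*a) - 20 = -20 + a² - 10*a)
V*R(9) = -5155*(-20 + 9² - 10*9) = -5155*(-20 + 81 - 90) = -5155*(-29) = 149495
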